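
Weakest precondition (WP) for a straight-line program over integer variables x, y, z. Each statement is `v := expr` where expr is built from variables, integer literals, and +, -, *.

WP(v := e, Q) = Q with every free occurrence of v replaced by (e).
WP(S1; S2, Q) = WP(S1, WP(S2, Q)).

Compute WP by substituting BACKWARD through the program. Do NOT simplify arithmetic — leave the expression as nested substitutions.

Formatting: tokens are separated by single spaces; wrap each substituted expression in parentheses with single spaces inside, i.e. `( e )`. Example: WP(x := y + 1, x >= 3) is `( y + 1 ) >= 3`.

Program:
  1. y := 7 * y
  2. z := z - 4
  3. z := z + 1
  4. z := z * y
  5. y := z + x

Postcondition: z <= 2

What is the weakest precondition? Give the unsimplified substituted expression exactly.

Answer: ( ( ( z - 4 ) + 1 ) * ( 7 * y ) ) <= 2

Derivation:
post: z <= 2
stmt 5: y := z + x  -- replace 0 occurrence(s) of y with (z + x)
  => z <= 2
stmt 4: z := z * y  -- replace 1 occurrence(s) of z with (z * y)
  => ( z * y ) <= 2
stmt 3: z := z + 1  -- replace 1 occurrence(s) of z with (z + 1)
  => ( ( z + 1 ) * y ) <= 2
stmt 2: z := z - 4  -- replace 1 occurrence(s) of z with (z - 4)
  => ( ( ( z - 4 ) + 1 ) * y ) <= 2
stmt 1: y := 7 * y  -- replace 1 occurrence(s) of y with (7 * y)
  => ( ( ( z - 4 ) + 1 ) * ( 7 * y ) ) <= 2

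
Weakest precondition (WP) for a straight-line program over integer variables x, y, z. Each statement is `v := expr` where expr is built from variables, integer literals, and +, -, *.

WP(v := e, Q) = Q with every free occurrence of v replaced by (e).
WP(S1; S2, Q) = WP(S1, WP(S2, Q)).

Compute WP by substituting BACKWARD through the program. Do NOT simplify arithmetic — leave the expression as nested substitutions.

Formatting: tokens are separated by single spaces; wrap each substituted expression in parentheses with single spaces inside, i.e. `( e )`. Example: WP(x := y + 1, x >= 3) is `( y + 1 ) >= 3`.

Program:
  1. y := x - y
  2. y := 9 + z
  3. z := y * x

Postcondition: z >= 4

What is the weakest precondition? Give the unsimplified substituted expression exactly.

Answer: ( ( 9 + z ) * x ) >= 4

Derivation:
post: z >= 4
stmt 3: z := y * x  -- replace 1 occurrence(s) of z with (y * x)
  => ( y * x ) >= 4
stmt 2: y := 9 + z  -- replace 1 occurrence(s) of y with (9 + z)
  => ( ( 9 + z ) * x ) >= 4
stmt 1: y := x - y  -- replace 0 occurrence(s) of y with (x - y)
  => ( ( 9 + z ) * x ) >= 4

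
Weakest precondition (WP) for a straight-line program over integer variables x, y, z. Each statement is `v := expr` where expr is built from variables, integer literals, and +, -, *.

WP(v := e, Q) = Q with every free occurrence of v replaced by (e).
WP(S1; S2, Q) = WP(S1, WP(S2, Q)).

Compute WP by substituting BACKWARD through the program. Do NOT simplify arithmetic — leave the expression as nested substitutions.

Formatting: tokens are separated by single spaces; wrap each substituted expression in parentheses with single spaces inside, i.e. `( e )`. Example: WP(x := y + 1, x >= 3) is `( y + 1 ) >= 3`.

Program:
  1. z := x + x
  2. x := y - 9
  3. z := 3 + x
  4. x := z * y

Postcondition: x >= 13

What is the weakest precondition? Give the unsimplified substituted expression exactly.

Answer: ( ( 3 + ( y - 9 ) ) * y ) >= 13

Derivation:
post: x >= 13
stmt 4: x := z * y  -- replace 1 occurrence(s) of x with (z * y)
  => ( z * y ) >= 13
stmt 3: z := 3 + x  -- replace 1 occurrence(s) of z with (3 + x)
  => ( ( 3 + x ) * y ) >= 13
stmt 2: x := y - 9  -- replace 1 occurrence(s) of x with (y - 9)
  => ( ( 3 + ( y - 9 ) ) * y ) >= 13
stmt 1: z := x + x  -- replace 0 occurrence(s) of z with (x + x)
  => ( ( 3 + ( y - 9 ) ) * y ) >= 13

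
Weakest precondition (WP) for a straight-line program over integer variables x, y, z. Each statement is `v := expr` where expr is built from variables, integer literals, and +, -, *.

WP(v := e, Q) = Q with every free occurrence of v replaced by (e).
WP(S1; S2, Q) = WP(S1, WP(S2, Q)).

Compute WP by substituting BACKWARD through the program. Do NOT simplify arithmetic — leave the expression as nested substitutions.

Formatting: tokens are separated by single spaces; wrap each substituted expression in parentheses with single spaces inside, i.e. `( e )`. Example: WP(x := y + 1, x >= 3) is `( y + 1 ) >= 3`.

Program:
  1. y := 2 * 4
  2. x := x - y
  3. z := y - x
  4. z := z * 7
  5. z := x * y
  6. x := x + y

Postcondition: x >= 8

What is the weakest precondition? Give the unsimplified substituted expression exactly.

Answer: ( ( x - ( 2 * 4 ) ) + ( 2 * 4 ) ) >= 8

Derivation:
post: x >= 8
stmt 6: x := x + y  -- replace 1 occurrence(s) of x with (x + y)
  => ( x + y ) >= 8
stmt 5: z := x * y  -- replace 0 occurrence(s) of z with (x * y)
  => ( x + y ) >= 8
stmt 4: z := z * 7  -- replace 0 occurrence(s) of z with (z * 7)
  => ( x + y ) >= 8
stmt 3: z := y - x  -- replace 0 occurrence(s) of z with (y - x)
  => ( x + y ) >= 8
stmt 2: x := x - y  -- replace 1 occurrence(s) of x with (x - y)
  => ( ( x - y ) + y ) >= 8
stmt 1: y := 2 * 4  -- replace 2 occurrence(s) of y with (2 * 4)
  => ( ( x - ( 2 * 4 ) ) + ( 2 * 4 ) ) >= 8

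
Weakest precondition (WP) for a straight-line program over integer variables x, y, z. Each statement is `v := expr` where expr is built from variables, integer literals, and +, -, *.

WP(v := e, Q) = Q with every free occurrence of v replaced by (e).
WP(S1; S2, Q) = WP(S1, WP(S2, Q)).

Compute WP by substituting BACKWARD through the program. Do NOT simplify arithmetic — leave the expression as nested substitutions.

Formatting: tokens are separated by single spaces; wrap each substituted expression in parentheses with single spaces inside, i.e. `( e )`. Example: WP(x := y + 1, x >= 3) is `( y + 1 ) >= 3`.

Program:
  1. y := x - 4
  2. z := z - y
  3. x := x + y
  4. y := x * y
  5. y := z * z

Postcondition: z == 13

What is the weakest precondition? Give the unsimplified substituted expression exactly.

Answer: ( z - ( x - 4 ) ) == 13

Derivation:
post: z == 13
stmt 5: y := z * z  -- replace 0 occurrence(s) of y with (z * z)
  => z == 13
stmt 4: y := x * y  -- replace 0 occurrence(s) of y with (x * y)
  => z == 13
stmt 3: x := x + y  -- replace 0 occurrence(s) of x with (x + y)
  => z == 13
stmt 2: z := z - y  -- replace 1 occurrence(s) of z with (z - y)
  => ( z - y ) == 13
stmt 1: y := x - 4  -- replace 1 occurrence(s) of y with (x - 4)
  => ( z - ( x - 4 ) ) == 13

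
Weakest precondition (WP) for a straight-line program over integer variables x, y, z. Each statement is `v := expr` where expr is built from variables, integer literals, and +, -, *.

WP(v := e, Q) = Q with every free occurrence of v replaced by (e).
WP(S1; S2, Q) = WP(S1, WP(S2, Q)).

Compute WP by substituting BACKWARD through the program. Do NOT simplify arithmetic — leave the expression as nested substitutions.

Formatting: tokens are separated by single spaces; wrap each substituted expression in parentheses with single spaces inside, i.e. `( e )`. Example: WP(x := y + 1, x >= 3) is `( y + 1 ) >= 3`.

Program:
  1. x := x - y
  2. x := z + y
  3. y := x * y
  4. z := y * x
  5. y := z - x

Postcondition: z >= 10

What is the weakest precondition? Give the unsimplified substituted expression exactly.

Answer: ( ( ( z + y ) * y ) * ( z + y ) ) >= 10

Derivation:
post: z >= 10
stmt 5: y := z - x  -- replace 0 occurrence(s) of y with (z - x)
  => z >= 10
stmt 4: z := y * x  -- replace 1 occurrence(s) of z with (y * x)
  => ( y * x ) >= 10
stmt 3: y := x * y  -- replace 1 occurrence(s) of y with (x * y)
  => ( ( x * y ) * x ) >= 10
stmt 2: x := z + y  -- replace 2 occurrence(s) of x with (z + y)
  => ( ( ( z + y ) * y ) * ( z + y ) ) >= 10
stmt 1: x := x - y  -- replace 0 occurrence(s) of x with (x - y)
  => ( ( ( z + y ) * y ) * ( z + y ) ) >= 10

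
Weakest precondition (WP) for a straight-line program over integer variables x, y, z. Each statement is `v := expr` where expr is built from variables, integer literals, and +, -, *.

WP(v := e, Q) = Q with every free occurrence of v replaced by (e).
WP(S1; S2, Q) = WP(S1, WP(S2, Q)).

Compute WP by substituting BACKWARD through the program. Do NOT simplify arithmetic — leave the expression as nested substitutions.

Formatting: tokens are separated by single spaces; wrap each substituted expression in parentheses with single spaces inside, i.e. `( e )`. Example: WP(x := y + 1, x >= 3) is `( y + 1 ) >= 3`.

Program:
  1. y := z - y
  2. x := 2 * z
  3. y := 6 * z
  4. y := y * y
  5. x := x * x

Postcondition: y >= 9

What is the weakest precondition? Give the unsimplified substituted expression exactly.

post: y >= 9
stmt 5: x := x * x  -- replace 0 occurrence(s) of x with (x * x)
  => y >= 9
stmt 4: y := y * y  -- replace 1 occurrence(s) of y with (y * y)
  => ( y * y ) >= 9
stmt 3: y := 6 * z  -- replace 2 occurrence(s) of y with (6 * z)
  => ( ( 6 * z ) * ( 6 * z ) ) >= 9
stmt 2: x := 2 * z  -- replace 0 occurrence(s) of x with (2 * z)
  => ( ( 6 * z ) * ( 6 * z ) ) >= 9
stmt 1: y := z - y  -- replace 0 occurrence(s) of y with (z - y)
  => ( ( 6 * z ) * ( 6 * z ) ) >= 9

Answer: ( ( 6 * z ) * ( 6 * z ) ) >= 9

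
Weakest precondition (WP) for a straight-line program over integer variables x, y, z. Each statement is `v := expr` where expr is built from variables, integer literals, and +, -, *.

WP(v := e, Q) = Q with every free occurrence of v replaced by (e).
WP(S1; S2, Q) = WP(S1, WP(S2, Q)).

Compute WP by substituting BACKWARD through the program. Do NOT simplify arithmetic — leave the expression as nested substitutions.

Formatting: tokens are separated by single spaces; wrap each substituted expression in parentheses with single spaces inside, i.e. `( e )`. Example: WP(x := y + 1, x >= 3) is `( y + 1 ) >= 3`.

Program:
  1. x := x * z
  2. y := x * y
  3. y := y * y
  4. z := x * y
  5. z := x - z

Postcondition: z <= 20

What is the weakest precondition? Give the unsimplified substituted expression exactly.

post: z <= 20
stmt 5: z := x - z  -- replace 1 occurrence(s) of z with (x - z)
  => ( x - z ) <= 20
stmt 4: z := x * y  -- replace 1 occurrence(s) of z with (x * y)
  => ( x - ( x * y ) ) <= 20
stmt 3: y := y * y  -- replace 1 occurrence(s) of y with (y * y)
  => ( x - ( x * ( y * y ) ) ) <= 20
stmt 2: y := x * y  -- replace 2 occurrence(s) of y with (x * y)
  => ( x - ( x * ( ( x * y ) * ( x * y ) ) ) ) <= 20
stmt 1: x := x * z  -- replace 4 occurrence(s) of x with (x * z)
  => ( ( x * z ) - ( ( x * z ) * ( ( ( x * z ) * y ) * ( ( x * z ) * y ) ) ) ) <= 20

Answer: ( ( x * z ) - ( ( x * z ) * ( ( ( x * z ) * y ) * ( ( x * z ) * y ) ) ) ) <= 20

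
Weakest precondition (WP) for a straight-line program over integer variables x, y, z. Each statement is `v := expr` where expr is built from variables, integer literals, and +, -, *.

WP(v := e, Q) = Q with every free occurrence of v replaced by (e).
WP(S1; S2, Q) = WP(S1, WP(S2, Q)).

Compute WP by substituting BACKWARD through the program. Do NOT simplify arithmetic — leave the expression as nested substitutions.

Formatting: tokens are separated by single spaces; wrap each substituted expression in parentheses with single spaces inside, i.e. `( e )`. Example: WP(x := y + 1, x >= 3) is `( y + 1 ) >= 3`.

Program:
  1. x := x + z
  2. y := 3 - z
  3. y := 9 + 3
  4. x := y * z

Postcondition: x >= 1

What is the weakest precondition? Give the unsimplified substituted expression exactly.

Answer: ( ( 9 + 3 ) * z ) >= 1

Derivation:
post: x >= 1
stmt 4: x := y * z  -- replace 1 occurrence(s) of x with (y * z)
  => ( y * z ) >= 1
stmt 3: y := 9 + 3  -- replace 1 occurrence(s) of y with (9 + 3)
  => ( ( 9 + 3 ) * z ) >= 1
stmt 2: y := 3 - z  -- replace 0 occurrence(s) of y with (3 - z)
  => ( ( 9 + 3 ) * z ) >= 1
stmt 1: x := x + z  -- replace 0 occurrence(s) of x with (x + z)
  => ( ( 9 + 3 ) * z ) >= 1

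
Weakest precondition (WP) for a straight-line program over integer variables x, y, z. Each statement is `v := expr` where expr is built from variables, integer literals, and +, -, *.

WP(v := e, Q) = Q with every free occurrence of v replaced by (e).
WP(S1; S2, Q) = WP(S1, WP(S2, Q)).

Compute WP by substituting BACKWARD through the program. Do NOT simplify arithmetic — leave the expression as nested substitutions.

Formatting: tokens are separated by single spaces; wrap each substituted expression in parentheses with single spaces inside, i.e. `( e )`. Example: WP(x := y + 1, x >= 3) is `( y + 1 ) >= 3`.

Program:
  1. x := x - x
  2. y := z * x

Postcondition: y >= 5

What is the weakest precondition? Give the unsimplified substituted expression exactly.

post: y >= 5
stmt 2: y := z * x  -- replace 1 occurrence(s) of y with (z * x)
  => ( z * x ) >= 5
stmt 1: x := x - x  -- replace 1 occurrence(s) of x with (x - x)
  => ( z * ( x - x ) ) >= 5

Answer: ( z * ( x - x ) ) >= 5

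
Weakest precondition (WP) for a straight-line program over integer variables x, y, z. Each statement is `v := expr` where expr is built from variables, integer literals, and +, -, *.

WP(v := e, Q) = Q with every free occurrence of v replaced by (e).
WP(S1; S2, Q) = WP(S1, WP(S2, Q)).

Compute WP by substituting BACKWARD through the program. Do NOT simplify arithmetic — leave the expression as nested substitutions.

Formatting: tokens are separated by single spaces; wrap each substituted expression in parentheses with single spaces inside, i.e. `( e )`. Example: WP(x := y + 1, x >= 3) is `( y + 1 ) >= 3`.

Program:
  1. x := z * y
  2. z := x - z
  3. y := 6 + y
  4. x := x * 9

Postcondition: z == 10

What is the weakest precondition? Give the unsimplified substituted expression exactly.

post: z == 10
stmt 4: x := x * 9  -- replace 0 occurrence(s) of x with (x * 9)
  => z == 10
stmt 3: y := 6 + y  -- replace 0 occurrence(s) of y with (6 + y)
  => z == 10
stmt 2: z := x - z  -- replace 1 occurrence(s) of z with (x - z)
  => ( x - z ) == 10
stmt 1: x := z * y  -- replace 1 occurrence(s) of x with (z * y)
  => ( ( z * y ) - z ) == 10

Answer: ( ( z * y ) - z ) == 10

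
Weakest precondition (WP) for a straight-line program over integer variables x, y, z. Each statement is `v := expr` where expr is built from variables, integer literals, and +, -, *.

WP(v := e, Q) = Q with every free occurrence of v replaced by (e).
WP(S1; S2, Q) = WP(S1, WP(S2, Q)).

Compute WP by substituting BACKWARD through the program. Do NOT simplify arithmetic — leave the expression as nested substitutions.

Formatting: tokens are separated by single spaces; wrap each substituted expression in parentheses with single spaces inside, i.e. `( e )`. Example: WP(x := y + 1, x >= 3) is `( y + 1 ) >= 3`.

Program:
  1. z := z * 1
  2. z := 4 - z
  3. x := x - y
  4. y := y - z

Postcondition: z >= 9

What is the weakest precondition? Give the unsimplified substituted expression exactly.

Answer: ( 4 - ( z * 1 ) ) >= 9

Derivation:
post: z >= 9
stmt 4: y := y - z  -- replace 0 occurrence(s) of y with (y - z)
  => z >= 9
stmt 3: x := x - y  -- replace 0 occurrence(s) of x with (x - y)
  => z >= 9
stmt 2: z := 4 - z  -- replace 1 occurrence(s) of z with (4 - z)
  => ( 4 - z ) >= 9
stmt 1: z := z * 1  -- replace 1 occurrence(s) of z with (z * 1)
  => ( 4 - ( z * 1 ) ) >= 9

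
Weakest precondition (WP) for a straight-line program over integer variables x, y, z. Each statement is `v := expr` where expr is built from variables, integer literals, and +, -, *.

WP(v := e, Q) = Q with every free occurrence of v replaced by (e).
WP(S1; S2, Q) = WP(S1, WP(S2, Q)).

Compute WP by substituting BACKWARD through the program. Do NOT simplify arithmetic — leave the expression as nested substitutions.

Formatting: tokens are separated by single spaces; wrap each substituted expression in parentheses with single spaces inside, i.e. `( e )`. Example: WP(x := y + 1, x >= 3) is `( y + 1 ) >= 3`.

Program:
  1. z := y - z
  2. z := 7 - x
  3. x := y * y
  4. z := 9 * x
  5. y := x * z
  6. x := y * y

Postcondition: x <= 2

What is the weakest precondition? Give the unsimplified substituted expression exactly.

post: x <= 2
stmt 6: x := y * y  -- replace 1 occurrence(s) of x with (y * y)
  => ( y * y ) <= 2
stmt 5: y := x * z  -- replace 2 occurrence(s) of y with (x * z)
  => ( ( x * z ) * ( x * z ) ) <= 2
stmt 4: z := 9 * x  -- replace 2 occurrence(s) of z with (9 * x)
  => ( ( x * ( 9 * x ) ) * ( x * ( 9 * x ) ) ) <= 2
stmt 3: x := y * y  -- replace 4 occurrence(s) of x with (y * y)
  => ( ( ( y * y ) * ( 9 * ( y * y ) ) ) * ( ( y * y ) * ( 9 * ( y * y ) ) ) ) <= 2
stmt 2: z := 7 - x  -- replace 0 occurrence(s) of z with (7 - x)
  => ( ( ( y * y ) * ( 9 * ( y * y ) ) ) * ( ( y * y ) * ( 9 * ( y * y ) ) ) ) <= 2
stmt 1: z := y - z  -- replace 0 occurrence(s) of z with (y - z)
  => ( ( ( y * y ) * ( 9 * ( y * y ) ) ) * ( ( y * y ) * ( 9 * ( y * y ) ) ) ) <= 2

Answer: ( ( ( y * y ) * ( 9 * ( y * y ) ) ) * ( ( y * y ) * ( 9 * ( y * y ) ) ) ) <= 2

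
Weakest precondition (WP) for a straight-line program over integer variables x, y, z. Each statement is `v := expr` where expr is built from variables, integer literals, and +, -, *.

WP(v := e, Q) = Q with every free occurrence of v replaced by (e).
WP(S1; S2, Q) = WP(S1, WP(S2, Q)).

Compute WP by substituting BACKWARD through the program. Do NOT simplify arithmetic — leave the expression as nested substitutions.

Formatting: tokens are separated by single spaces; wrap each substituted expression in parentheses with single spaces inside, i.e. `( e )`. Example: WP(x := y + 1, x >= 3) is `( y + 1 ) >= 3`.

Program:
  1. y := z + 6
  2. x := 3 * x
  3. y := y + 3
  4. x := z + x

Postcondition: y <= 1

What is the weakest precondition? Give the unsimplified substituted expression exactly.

Answer: ( ( z + 6 ) + 3 ) <= 1

Derivation:
post: y <= 1
stmt 4: x := z + x  -- replace 0 occurrence(s) of x with (z + x)
  => y <= 1
stmt 3: y := y + 3  -- replace 1 occurrence(s) of y with (y + 3)
  => ( y + 3 ) <= 1
stmt 2: x := 3 * x  -- replace 0 occurrence(s) of x with (3 * x)
  => ( y + 3 ) <= 1
stmt 1: y := z + 6  -- replace 1 occurrence(s) of y with (z + 6)
  => ( ( z + 6 ) + 3 ) <= 1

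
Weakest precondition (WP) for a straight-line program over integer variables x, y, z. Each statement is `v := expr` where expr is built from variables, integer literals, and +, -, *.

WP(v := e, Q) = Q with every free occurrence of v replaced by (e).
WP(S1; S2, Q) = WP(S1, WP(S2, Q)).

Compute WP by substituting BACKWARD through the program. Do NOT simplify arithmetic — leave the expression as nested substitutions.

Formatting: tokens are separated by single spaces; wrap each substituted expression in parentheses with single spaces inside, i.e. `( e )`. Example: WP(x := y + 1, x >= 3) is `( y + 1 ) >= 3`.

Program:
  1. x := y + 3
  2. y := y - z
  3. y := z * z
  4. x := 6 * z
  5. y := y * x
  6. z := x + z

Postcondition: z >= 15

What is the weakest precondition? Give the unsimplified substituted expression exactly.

post: z >= 15
stmt 6: z := x + z  -- replace 1 occurrence(s) of z with (x + z)
  => ( x + z ) >= 15
stmt 5: y := y * x  -- replace 0 occurrence(s) of y with (y * x)
  => ( x + z ) >= 15
stmt 4: x := 6 * z  -- replace 1 occurrence(s) of x with (6 * z)
  => ( ( 6 * z ) + z ) >= 15
stmt 3: y := z * z  -- replace 0 occurrence(s) of y with (z * z)
  => ( ( 6 * z ) + z ) >= 15
stmt 2: y := y - z  -- replace 0 occurrence(s) of y with (y - z)
  => ( ( 6 * z ) + z ) >= 15
stmt 1: x := y + 3  -- replace 0 occurrence(s) of x with (y + 3)
  => ( ( 6 * z ) + z ) >= 15

Answer: ( ( 6 * z ) + z ) >= 15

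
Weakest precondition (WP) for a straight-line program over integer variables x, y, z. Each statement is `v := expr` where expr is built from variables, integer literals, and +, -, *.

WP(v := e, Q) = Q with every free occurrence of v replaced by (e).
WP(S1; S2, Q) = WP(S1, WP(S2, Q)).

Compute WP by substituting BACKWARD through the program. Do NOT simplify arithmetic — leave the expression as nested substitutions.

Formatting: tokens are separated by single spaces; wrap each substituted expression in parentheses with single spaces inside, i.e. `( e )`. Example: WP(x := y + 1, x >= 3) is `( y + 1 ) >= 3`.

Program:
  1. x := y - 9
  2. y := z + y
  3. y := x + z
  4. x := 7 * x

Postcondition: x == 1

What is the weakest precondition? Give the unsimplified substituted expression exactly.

post: x == 1
stmt 4: x := 7 * x  -- replace 1 occurrence(s) of x with (7 * x)
  => ( 7 * x ) == 1
stmt 3: y := x + z  -- replace 0 occurrence(s) of y with (x + z)
  => ( 7 * x ) == 1
stmt 2: y := z + y  -- replace 0 occurrence(s) of y with (z + y)
  => ( 7 * x ) == 1
stmt 1: x := y - 9  -- replace 1 occurrence(s) of x with (y - 9)
  => ( 7 * ( y - 9 ) ) == 1

Answer: ( 7 * ( y - 9 ) ) == 1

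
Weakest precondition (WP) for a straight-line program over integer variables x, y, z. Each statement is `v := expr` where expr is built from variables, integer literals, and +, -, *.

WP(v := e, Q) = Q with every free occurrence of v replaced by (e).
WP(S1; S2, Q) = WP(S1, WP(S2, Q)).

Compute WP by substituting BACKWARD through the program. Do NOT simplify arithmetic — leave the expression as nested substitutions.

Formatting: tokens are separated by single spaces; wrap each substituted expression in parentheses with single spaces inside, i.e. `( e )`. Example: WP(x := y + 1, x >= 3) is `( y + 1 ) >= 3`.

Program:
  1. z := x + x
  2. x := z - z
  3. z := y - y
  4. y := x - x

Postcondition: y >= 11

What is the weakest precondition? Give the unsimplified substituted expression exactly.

post: y >= 11
stmt 4: y := x - x  -- replace 1 occurrence(s) of y with (x - x)
  => ( x - x ) >= 11
stmt 3: z := y - y  -- replace 0 occurrence(s) of z with (y - y)
  => ( x - x ) >= 11
stmt 2: x := z - z  -- replace 2 occurrence(s) of x with (z - z)
  => ( ( z - z ) - ( z - z ) ) >= 11
stmt 1: z := x + x  -- replace 4 occurrence(s) of z with (x + x)
  => ( ( ( x + x ) - ( x + x ) ) - ( ( x + x ) - ( x + x ) ) ) >= 11

Answer: ( ( ( x + x ) - ( x + x ) ) - ( ( x + x ) - ( x + x ) ) ) >= 11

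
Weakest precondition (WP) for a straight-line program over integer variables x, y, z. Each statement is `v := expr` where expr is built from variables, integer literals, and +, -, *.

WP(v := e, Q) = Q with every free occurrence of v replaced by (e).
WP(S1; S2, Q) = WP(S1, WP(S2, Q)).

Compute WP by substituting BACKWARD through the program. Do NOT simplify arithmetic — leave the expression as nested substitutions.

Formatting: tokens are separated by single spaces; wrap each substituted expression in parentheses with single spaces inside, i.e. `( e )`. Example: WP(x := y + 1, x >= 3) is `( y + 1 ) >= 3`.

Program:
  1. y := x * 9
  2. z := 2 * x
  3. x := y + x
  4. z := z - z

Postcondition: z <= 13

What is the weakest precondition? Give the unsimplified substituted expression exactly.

post: z <= 13
stmt 4: z := z - z  -- replace 1 occurrence(s) of z with (z - z)
  => ( z - z ) <= 13
stmt 3: x := y + x  -- replace 0 occurrence(s) of x with (y + x)
  => ( z - z ) <= 13
stmt 2: z := 2 * x  -- replace 2 occurrence(s) of z with (2 * x)
  => ( ( 2 * x ) - ( 2 * x ) ) <= 13
stmt 1: y := x * 9  -- replace 0 occurrence(s) of y with (x * 9)
  => ( ( 2 * x ) - ( 2 * x ) ) <= 13

Answer: ( ( 2 * x ) - ( 2 * x ) ) <= 13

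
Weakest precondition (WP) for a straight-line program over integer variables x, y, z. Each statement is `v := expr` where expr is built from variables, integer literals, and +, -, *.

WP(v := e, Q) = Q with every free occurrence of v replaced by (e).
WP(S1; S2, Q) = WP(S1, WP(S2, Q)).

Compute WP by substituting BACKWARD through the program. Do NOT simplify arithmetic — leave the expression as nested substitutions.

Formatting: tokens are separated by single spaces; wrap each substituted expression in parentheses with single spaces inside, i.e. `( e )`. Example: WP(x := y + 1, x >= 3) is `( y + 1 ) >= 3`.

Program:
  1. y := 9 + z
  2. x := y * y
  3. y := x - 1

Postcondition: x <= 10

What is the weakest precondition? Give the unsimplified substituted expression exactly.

Answer: ( ( 9 + z ) * ( 9 + z ) ) <= 10

Derivation:
post: x <= 10
stmt 3: y := x - 1  -- replace 0 occurrence(s) of y with (x - 1)
  => x <= 10
stmt 2: x := y * y  -- replace 1 occurrence(s) of x with (y * y)
  => ( y * y ) <= 10
stmt 1: y := 9 + z  -- replace 2 occurrence(s) of y with (9 + z)
  => ( ( 9 + z ) * ( 9 + z ) ) <= 10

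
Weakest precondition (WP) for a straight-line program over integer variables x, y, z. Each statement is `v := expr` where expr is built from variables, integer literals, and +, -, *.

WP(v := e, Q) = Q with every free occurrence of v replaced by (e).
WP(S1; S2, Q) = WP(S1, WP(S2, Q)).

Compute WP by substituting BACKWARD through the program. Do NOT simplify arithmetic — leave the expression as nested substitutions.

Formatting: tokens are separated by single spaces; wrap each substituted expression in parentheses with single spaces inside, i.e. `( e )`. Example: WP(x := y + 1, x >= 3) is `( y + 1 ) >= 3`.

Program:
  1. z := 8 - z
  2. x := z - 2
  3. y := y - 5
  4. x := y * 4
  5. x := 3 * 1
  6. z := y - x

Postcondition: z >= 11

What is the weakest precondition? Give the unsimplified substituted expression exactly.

Answer: ( ( y - 5 ) - ( 3 * 1 ) ) >= 11

Derivation:
post: z >= 11
stmt 6: z := y - x  -- replace 1 occurrence(s) of z with (y - x)
  => ( y - x ) >= 11
stmt 5: x := 3 * 1  -- replace 1 occurrence(s) of x with (3 * 1)
  => ( y - ( 3 * 1 ) ) >= 11
stmt 4: x := y * 4  -- replace 0 occurrence(s) of x with (y * 4)
  => ( y - ( 3 * 1 ) ) >= 11
stmt 3: y := y - 5  -- replace 1 occurrence(s) of y with (y - 5)
  => ( ( y - 5 ) - ( 3 * 1 ) ) >= 11
stmt 2: x := z - 2  -- replace 0 occurrence(s) of x with (z - 2)
  => ( ( y - 5 ) - ( 3 * 1 ) ) >= 11
stmt 1: z := 8 - z  -- replace 0 occurrence(s) of z with (8 - z)
  => ( ( y - 5 ) - ( 3 * 1 ) ) >= 11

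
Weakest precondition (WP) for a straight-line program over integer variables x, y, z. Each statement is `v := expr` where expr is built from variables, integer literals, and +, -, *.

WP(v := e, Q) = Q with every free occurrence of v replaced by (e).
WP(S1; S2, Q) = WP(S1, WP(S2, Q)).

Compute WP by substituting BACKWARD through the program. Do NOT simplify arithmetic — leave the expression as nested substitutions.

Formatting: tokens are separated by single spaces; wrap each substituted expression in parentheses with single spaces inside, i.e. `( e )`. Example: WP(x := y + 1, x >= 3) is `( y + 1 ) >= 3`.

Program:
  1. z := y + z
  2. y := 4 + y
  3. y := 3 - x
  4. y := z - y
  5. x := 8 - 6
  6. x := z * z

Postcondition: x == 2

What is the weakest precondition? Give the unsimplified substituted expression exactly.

Answer: ( ( y + z ) * ( y + z ) ) == 2

Derivation:
post: x == 2
stmt 6: x := z * z  -- replace 1 occurrence(s) of x with (z * z)
  => ( z * z ) == 2
stmt 5: x := 8 - 6  -- replace 0 occurrence(s) of x with (8 - 6)
  => ( z * z ) == 2
stmt 4: y := z - y  -- replace 0 occurrence(s) of y with (z - y)
  => ( z * z ) == 2
stmt 3: y := 3 - x  -- replace 0 occurrence(s) of y with (3 - x)
  => ( z * z ) == 2
stmt 2: y := 4 + y  -- replace 0 occurrence(s) of y with (4 + y)
  => ( z * z ) == 2
stmt 1: z := y + z  -- replace 2 occurrence(s) of z with (y + z)
  => ( ( y + z ) * ( y + z ) ) == 2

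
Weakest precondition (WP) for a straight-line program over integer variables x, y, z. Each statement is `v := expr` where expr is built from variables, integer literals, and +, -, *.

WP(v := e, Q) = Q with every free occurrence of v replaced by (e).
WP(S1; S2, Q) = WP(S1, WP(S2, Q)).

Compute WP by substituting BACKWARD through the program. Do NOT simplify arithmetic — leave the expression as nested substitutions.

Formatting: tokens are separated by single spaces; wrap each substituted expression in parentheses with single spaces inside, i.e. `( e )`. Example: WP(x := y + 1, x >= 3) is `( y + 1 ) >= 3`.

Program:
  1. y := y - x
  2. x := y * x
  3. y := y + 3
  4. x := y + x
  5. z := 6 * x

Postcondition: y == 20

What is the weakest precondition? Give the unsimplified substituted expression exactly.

post: y == 20
stmt 5: z := 6 * x  -- replace 0 occurrence(s) of z with (6 * x)
  => y == 20
stmt 4: x := y + x  -- replace 0 occurrence(s) of x with (y + x)
  => y == 20
stmt 3: y := y + 3  -- replace 1 occurrence(s) of y with (y + 3)
  => ( y + 3 ) == 20
stmt 2: x := y * x  -- replace 0 occurrence(s) of x with (y * x)
  => ( y + 3 ) == 20
stmt 1: y := y - x  -- replace 1 occurrence(s) of y with (y - x)
  => ( ( y - x ) + 3 ) == 20

Answer: ( ( y - x ) + 3 ) == 20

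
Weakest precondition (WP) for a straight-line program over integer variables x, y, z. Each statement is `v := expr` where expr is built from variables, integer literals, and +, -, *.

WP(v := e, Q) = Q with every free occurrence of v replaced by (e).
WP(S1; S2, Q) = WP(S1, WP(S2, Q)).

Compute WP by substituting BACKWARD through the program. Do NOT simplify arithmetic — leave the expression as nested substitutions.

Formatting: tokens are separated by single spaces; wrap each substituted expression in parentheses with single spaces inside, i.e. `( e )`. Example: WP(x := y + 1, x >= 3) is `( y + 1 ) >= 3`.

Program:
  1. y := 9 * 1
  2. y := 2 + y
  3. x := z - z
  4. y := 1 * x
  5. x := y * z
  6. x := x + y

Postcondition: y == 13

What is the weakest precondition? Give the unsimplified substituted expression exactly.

post: y == 13
stmt 6: x := x + y  -- replace 0 occurrence(s) of x with (x + y)
  => y == 13
stmt 5: x := y * z  -- replace 0 occurrence(s) of x with (y * z)
  => y == 13
stmt 4: y := 1 * x  -- replace 1 occurrence(s) of y with (1 * x)
  => ( 1 * x ) == 13
stmt 3: x := z - z  -- replace 1 occurrence(s) of x with (z - z)
  => ( 1 * ( z - z ) ) == 13
stmt 2: y := 2 + y  -- replace 0 occurrence(s) of y with (2 + y)
  => ( 1 * ( z - z ) ) == 13
stmt 1: y := 9 * 1  -- replace 0 occurrence(s) of y with (9 * 1)
  => ( 1 * ( z - z ) ) == 13

Answer: ( 1 * ( z - z ) ) == 13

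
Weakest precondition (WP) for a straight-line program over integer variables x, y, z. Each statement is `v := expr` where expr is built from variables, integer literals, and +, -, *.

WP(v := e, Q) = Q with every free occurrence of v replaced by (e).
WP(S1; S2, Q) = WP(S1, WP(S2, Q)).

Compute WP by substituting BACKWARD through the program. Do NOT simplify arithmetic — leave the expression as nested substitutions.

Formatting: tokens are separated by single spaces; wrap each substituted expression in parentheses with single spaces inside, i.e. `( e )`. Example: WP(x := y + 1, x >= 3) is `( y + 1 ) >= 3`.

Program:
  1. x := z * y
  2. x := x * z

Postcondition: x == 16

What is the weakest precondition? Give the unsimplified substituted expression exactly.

post: x == 16
stmt 2: x := x * z  -- replace 1 occurrence(s) of x with (x * z)
  => ( x * z ) == 16
stmt 1: x := z * y  -- replace 1 occurrence(s) of x with (z * y)
  => ( ( z * y ) * z ) == 16

Answer: ( ( z * y ) * z ) == 16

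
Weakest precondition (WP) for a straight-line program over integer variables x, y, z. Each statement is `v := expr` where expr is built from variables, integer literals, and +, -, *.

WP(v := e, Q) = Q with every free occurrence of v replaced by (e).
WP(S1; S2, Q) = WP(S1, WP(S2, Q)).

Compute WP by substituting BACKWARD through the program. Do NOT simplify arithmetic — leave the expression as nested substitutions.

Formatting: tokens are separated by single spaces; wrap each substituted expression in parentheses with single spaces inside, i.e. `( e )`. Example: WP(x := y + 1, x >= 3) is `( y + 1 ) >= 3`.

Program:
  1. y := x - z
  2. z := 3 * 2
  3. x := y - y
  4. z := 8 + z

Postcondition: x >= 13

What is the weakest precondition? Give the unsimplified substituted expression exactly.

post: x >= 13
stmt 4: z := 8 + z  -- replace 0 occurrence(s) of z with (8 + z)
  => x >= 13
stmt 3: x := y - y  -- replace 1 occurrence(s) of x with (y - y)
  => ( y - y ) >= 13
stmt 2: z := 3 * 2  -- replace 0 occurrence(s) of z with (3 * 2)
  => ( y - y ) >= 13
stmt 1: y := x - z  -- replace 2 occurrence(s) of y with (x - z)
  => ( ( x - z ) - ( x - z ) ) >= 13

Answer: ( ( x - z ) - ( x - z ) ) >= 13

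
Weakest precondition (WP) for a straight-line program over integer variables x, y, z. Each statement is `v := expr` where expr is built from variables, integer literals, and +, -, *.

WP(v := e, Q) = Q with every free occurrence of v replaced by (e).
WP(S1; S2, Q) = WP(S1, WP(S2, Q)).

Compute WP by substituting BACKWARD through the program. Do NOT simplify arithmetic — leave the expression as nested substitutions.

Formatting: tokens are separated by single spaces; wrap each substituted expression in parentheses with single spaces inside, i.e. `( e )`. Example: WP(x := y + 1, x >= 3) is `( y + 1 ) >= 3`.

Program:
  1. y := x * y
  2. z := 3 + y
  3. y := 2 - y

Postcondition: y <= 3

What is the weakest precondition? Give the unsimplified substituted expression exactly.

post: y <= 3
stmt 3: y := 2 - y  -- replace 1 occurrence(s) of y with (2 - y)
  => ( 2 - y ) <= 3
stmt 2: z := 3 + y  -- replace 0 occurrence(s) of z with (3 + y)
  => ( 2 - y ) <= 3
stmt 1: y := x * y  -- replace 1 occurrence(s) of y with (x * y)
  => ( 2 - ( x * y ) ) <= 3

Answer: ( 2 - ( x * y ) ) <= 3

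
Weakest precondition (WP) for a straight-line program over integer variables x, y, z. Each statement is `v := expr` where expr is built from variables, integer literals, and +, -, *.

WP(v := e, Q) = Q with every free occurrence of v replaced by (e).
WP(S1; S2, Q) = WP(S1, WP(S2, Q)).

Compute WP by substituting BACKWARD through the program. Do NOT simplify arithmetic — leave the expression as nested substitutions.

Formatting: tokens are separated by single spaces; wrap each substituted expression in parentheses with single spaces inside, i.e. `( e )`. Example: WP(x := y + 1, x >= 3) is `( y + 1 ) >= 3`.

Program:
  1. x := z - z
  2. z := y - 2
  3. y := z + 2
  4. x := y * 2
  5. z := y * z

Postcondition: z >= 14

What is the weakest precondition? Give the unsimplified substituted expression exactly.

Answer: ( ( ( y - 2 ) + 2 ) * ( y - 2 ) ) >= 14

Derivation:
post: z >= 14
stmt 5: z := y * z  -- replace 1 occurrence(s) of z with (y * z)
  => ( y * z ) >= 14
stmt 4: x := y * 2  -- replace 0 occurrence(s) of x with (y * 2)
  => ( y * z ) >= 14
stmt 3: y := z + 2  -- replace 1 occurrence(s) of y with (z + 2)
  => ( ( z + 2 ) * z ) >= 14
stmt 2: z := y - 2  -- replace 2 occurrence(s) of z with (y - 2)
  => ( ( ( y - 2 ) + 2 ) * ( y - 2 ) ) >= 14
stmt 1: x := z - z  -- replace 0 occurrence(s) of x with (z - z)
  => ( ( ( y - 2 ) + 2 ) * ( y - 2 ) ) >= 14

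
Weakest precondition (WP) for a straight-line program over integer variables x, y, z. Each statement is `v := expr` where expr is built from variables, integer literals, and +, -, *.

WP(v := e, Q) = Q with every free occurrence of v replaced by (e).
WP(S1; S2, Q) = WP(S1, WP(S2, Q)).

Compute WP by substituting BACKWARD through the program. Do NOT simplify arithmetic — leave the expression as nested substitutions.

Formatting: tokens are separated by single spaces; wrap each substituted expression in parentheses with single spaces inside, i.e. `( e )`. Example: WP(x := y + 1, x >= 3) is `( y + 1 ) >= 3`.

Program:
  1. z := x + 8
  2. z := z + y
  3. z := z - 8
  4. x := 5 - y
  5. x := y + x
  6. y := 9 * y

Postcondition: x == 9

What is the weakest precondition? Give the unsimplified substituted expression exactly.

Answer: ( y + ( 5 - y ) ) == 9

Derivation:
post: x == 9
stmt 6: y := 9 * y  -- replace 0 occurrence(s) of y with (9 * y)
  => x == 9
stmt 5: x := y + x  -- replace 1 occurrence(s) of x with (y + x)
  => ( y + x ) == 9
stmt 4: x := 5 - y  -- replace 1 occurrence(s) of x with (5 - y)
  => ( y + ( 5 - y ) ) == 9
stmt 3: z := z - 8  -- replace 0 occurrence(s) of z with (z - 8)
  => ( y + ( 5 - y ) ) == 9
stmt 2: z := z + y  -- replace 0 occurrence(s) of z with (z + y)
  => ( y + ( 5 - y ) ) == 9
stmt 1: z := x + 8  -- replace 0 occurrence(s) of z with (x + 8)
  => ( y + ( 5 - y ) ) == 9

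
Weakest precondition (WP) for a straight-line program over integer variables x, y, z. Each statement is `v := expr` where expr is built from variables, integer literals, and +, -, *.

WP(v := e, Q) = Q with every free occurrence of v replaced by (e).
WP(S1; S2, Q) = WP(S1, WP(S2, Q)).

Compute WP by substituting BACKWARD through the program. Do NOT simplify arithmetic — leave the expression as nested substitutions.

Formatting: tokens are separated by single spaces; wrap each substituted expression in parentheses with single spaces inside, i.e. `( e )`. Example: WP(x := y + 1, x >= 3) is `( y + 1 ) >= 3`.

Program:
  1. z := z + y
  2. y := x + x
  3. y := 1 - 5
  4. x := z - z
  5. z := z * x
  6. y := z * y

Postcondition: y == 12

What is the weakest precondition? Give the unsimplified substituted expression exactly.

Answer: ( ( ( z + y ) * ( ( z + y ) - ( z + y ) ) ) * ( 1 - 5 ) ) == 12

Derivation:
post: y == 12
stmt 6: y := z * y  -- replace 1 occurrence(s) of y with (z * y)
  => ( z * y ) == 12
stmt 5: z := z * x  -- replace 1 occurrence(s) of z with (z * x)
  => ( ( z * x ) * y ) == 12
stmt 4: x := z - z  -- replace 1 occurrence(s) of x with (z - z)
  => ( ( z * ( z - z ) ) * y ) == 12
stmt 3: y := 1 - 5  -- replace 1 occurrence(s) of y with (1 - 5)
  => ( ( z * ( z - z ) ) * ( 1 - 5 ) ) == 12
stmt 2: y := x + x  -- replace 0 occurrence(s) of y with (x + x)
  => ( ( z * ( z - z ) ) * ( 1 - 5 ) ) == 12
stmt 1: z := z + y  -- replace 3 occurrence(s) of z with (z + y)
  => ( ( ( z + y ) * ( ( z + y ) - ( z + y ) ) ) * ( 1 - 5 ) ) == 12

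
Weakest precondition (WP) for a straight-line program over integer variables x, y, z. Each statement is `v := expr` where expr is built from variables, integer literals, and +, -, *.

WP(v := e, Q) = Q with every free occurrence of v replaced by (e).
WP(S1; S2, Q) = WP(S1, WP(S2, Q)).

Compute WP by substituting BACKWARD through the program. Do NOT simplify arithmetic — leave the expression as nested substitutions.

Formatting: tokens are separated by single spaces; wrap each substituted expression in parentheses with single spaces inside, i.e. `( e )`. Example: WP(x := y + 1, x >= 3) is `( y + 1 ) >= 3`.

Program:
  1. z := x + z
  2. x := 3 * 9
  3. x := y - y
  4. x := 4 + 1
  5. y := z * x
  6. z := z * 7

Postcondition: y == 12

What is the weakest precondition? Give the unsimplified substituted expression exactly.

post: y == 12
stmt 6: z := z * 7  -- replace 0 occurrence(s) of z with (z * 7)
  => y == 12
stmt 5: y := z * x  -- replace 1 occurrence(s) of y with (z * x)
  => ( z * x ) == 12
stmt 4: x := 4 + 1  -- replace 1 occurrence(s) of x with (4 + 1)
  => ( z * ( 4 + 1 ) ) == 12
stmt 3: x := y - y  -- replace 0 occurrence(s) of x with (y - y)
  => ( z * ( 4 + 1 ) ) == 12
stmt 2: x := 3 * 9  -- replace 0 occurrence(s) of x with (3 * 9)
  => ( z * ( 4 + 1 ) ) == 12
stmt 1: z := x + z  -- replace 1 occurrence(s) of z with (x + z)
  => ( ( x + z ) * ( 4 + 1 ) ) == 12

Answer: ( ( x + z ) * ( 4 + 1 ) ) == 12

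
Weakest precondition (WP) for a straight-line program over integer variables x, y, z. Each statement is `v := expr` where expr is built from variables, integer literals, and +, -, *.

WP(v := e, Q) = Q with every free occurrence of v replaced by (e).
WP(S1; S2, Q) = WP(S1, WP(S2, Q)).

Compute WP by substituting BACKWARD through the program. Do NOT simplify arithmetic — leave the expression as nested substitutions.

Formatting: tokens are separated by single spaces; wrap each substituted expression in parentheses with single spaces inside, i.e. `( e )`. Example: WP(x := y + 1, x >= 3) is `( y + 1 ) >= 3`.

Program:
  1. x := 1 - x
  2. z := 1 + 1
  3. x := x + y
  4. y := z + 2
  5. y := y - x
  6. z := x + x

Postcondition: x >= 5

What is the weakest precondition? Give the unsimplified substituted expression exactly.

post: x >= 5
stmt 6: z := x + x  -- replace 0 occurrence(s) of z with (x + x)
  => x >= 5
stmt 5: y := y - x  -- replace 0 occurrence(s) of y with (y - x)
  => x >= 5
stmt 4: y := z + 2  -- replace 0 occurrence(s) of y with (z + 2)
  => x >= 5
stmt 3: x := x + y  -- replace 1 occurrence(s) of x with (x + y)
  => ( x + y ) >= 5
stmt 2: z := 1 + 1  -- replace 0 occurrence(s) of z with (1 + 1)
  => ( x + y ) >= 5
stmt 1: x := 1 - x  -- replace 1 occurrence(s) of x with (1 - x)
  => ( ( 1 - x ) + y ) >= 5

Answer: ( ( 1 - x ) + y ) >= 5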